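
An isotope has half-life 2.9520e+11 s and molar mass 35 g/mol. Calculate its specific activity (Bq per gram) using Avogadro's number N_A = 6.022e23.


lambda = ln(2) / t_half = ln(2) / 2.9520e+11 = 2.348060e-12 /s
SA = lambda * N_A / M
SA = 2.348060e-12 * 6.022e23 / 35
SA = 4.0400e+10 Bq/g

4.0400e+10


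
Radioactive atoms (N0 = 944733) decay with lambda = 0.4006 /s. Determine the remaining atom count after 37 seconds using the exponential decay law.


N = N0 * exp(-lambda * t)
N = 944733 * exp(-0.4006 * 37)
N = 0.34523

0.34523


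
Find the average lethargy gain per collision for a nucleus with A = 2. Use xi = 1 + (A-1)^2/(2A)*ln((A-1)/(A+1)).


xi = 1 + (A-1)^2/(2A) * ln((A-1)/(A+1))
xi = 1 + (2-1)^2/(2*2) * ln((2-1)/(2 +1))
xi = 0.72535

0.72535


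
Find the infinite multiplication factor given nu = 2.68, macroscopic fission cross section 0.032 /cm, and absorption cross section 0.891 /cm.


k_inf = nu * Sigma_f / Sigma_a
k_inf = 2.68 * 0.032 / 0.891
k_inf = 0.096251

0.096251


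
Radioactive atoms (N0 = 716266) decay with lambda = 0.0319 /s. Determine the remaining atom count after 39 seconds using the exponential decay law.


N = N0 * exp(-lambda * t)
N = 716266 * exp(-0.0319 * 39)
N = 206428

206428


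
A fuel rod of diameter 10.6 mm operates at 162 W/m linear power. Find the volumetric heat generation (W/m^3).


r = D / 2 / 1000 = 10.6 / 2 / 1000 = 0.0053 m
q''' = q' / (pi * r^2)
q''' = 162 / (pi * 0.0053^2)
q''' = 1.8357e+06 W/m^3

1.8357e+06


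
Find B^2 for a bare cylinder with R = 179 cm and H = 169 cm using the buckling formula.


B^2 = (2.405/R)^2 + (pi/H)^2
B^2 = (2.405/179)^2 + (pi/169)^2
B^2 = 5.2608e-04 /cm^2

5.2608e-04


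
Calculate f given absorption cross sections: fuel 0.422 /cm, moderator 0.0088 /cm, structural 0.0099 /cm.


f = Sigma_a_fuel / (Sigma_a_fuel + Sigma_a_mod + Sigma_a_other)
f = 0.422 / (0.422 + 0.0088 + 0.0099)
f = 0.95757

0.95757


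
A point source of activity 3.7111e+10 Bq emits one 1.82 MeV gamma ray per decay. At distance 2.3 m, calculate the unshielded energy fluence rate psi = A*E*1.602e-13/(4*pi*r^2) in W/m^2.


psi = A * E * 1.602e-13 / (4*pi*r^2)
psi = 3.7111e+10 * 1.82 * 1.602e-13 / (4*pi*2.3^2)
psi = 1.6277e-04 W/m^2

1.6277e-04


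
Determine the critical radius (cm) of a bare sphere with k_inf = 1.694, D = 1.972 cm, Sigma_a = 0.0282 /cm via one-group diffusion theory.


L^2 = D / Sigma_a = 1.972 / 0.0282 = 69.92908 cm^2
B_m^2 = (k_inf - 1) / L^2 = (1.694 - 1) / 69.92908 = 0.009924340 /cm^2
For a bare sphere: B_g = pi/R, so R_c = pi / sqrt(B_m^2)
R_c = pi / sqrt(0.009924340) = 31.535 cm

31.535


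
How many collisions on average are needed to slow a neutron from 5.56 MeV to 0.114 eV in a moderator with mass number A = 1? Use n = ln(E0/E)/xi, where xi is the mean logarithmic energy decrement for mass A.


xi = 1 + (A-1)^2/(2A)*ln((A-1)/(A+1)) = 1 (for A = 1)
n = ln(E0/E) / xi
n = ln(5.56e6 / 0.114) / 1
n = ln(4.877193e+07) / 1 = 17.703

17.703


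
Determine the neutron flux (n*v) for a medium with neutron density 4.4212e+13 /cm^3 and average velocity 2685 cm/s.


phi = n * v
phi = 4.4212e+13 * 2685
phi = 1.1871e+17 /cm^2/s

1.1871e+17


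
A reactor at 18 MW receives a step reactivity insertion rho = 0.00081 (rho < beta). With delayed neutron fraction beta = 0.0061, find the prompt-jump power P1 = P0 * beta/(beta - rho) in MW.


P1/P0 = beta / (beta - rho)
P1/P0 = 0.0061 / (0.0061 - 0.00081) = 1.153119
P1 = 18 * 1.153119 = 20.756 MW

20.756


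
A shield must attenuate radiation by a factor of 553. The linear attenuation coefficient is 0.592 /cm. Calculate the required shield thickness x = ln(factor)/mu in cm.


x = ln(factor) / mu
x = ln(553) / 0.592
x = 10.668 cm

10.668


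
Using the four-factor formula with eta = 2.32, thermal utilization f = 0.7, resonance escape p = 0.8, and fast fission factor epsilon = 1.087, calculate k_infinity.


k_inf = eta * f * p * epsilon
k_inf = 2.32 * 0.7 * 0.8 * 1.087
k_inf = 1.4122

1.4122


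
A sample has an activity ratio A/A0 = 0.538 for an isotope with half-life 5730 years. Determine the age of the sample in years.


lambda = ln(2) / t_half = ln(2) / 5730 = 1.209681e-04 /yr
t = -ln(A/A0) / lambda
t = -ln(0.538) / 1.209681e-04
t = 5124.5 yr

5124.5


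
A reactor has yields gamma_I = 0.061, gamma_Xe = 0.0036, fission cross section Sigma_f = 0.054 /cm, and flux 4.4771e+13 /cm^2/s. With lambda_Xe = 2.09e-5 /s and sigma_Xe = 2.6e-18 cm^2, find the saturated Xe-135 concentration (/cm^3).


Xe_eq = (gamma_I + gamma_Xe) * Sigma_f * phi / (lambda_Xe + sigma_Xe * phi)
Numerator = (0.061 + 0.0036) * 0.054 * 4.4771e+13 = 1.561792e+11
Denominator = 2.09e-5 + 2.6e-18 * 4.4771e+13 = 1.373046e-04
Xe_eq = 1.561792e+11 / 1.373046e-04 = 1.1375e+15 /cm^3

1.1375e+15


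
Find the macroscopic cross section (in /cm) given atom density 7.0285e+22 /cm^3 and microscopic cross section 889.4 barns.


Sigma = N * sigma_barns * 1e-24
Sigma = 7.0285e+22 * 889.4 * 1e-24
Sigma = 62.511 /cm

62.511


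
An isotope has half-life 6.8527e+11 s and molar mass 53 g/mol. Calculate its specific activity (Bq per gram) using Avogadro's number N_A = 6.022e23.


lambda = ln(2) / t_half = ln(2) / 6.8527e+11 = 1.011495e-12 /s
SA = lambda * N_A / M
SA = 1.011495e-12 * 6.022e23 / 53
SA = 1.1493e+10 Bq/g

1.1493e+10


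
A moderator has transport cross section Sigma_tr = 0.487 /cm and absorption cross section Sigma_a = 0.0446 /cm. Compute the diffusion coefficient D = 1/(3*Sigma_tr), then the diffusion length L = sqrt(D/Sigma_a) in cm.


D = 1 / (3 * Sigma_tr) = 1 / (3 * 0.487) = 0.6844627 cm
L = sqrt(D / Sigma_a)
L = sqrt(0.6844627 / 0.0446)
L = 3.9175 cm

3.9175


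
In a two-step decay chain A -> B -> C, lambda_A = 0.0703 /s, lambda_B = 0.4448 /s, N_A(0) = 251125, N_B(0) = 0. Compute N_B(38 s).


N_B(t) = lambda_A * N_A0 / (lambda_B - lambda_A) * [exp(-lambda_A*t) - exp(-lambda_B*t)]
exp(-0.0703*38) = 0.06915534; exp(-0.4448*38) = 4.564371e-08
N_B = 0.0703 * 251125 / (0.4448 - 0.0703) * (0.06915534 - 4.564371e-08)
N_B = 3260.0

3260.0


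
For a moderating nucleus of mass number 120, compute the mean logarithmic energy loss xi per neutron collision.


xi = 1 + (A-1)^2/(2A) * ln((A-1)/(A+1))
xi = 1 + (120-1)^2/(2*120) * ln((120-1)/(120 +1))
xi = 0.016574

0.016574


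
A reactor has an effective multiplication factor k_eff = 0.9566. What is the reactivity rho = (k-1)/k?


rho = (k_eff - 1) / k_eff
rho = (0.9566 - 1) / 0.9566
rho = -0.045369

-0.045369


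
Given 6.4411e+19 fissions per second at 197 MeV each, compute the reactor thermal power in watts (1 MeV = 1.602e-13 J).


P = fission_rate * E_MeV * 1.602e-13
P = 6.4411e+19 * 197 * 1.602e-13
P = 2.0328e+09 W

2.0328e+09


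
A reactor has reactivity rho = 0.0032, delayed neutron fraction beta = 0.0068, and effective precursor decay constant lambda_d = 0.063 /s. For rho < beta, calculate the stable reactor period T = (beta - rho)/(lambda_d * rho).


T = (beta - rho) / (lambda_d * rho)
T = (0.0068 - 0.0032) / (0.063 * 0.0032)
T = 17.857 s

17.857


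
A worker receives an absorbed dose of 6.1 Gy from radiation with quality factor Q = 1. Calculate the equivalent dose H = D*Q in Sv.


H = D * Q
H = 6.1 * 1
H = 6.1000 Sv

6.1000


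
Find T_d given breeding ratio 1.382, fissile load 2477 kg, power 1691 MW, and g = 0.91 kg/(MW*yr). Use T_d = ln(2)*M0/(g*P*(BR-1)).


Breeding gain G = BR - 1 = 1.382 - 1 = 0.382
Fissile production rate = g * P * G = 0.91 * 1691 * 0.382 = 587.82542 kg/yr
T_d = ln(2) * M0 / (g * P * G)
T_d = ln(2) * 2477 / 587.82542 = 2.9208 yr

2.9208


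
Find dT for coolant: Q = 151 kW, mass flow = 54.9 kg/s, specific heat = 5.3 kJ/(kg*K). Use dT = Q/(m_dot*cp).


dT = Q / (m_dot * cp)
dT = 151 / (54.9 * 5.3)
dT = 0.51895 C

0.51895


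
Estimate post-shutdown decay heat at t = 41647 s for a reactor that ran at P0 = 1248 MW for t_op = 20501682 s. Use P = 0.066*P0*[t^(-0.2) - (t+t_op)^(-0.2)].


P/P0 = 0.066 * [t^(-0.2) - (t + t_op)^(-0.2)]
P/P0 = 0.066 * [41647^(-0.2) - (41647 + 20501682)^(-0.2)]
P/P0 = 0.066 * [0.1191470 - 0.03447195] = 0.005588553
P = 1248 * 0.005588553 = 6.9745 MW

6.9745


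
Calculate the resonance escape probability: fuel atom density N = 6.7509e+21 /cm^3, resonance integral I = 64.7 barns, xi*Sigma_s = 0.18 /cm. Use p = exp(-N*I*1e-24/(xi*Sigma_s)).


p = exp(-N * I * 1e-24 / (xi*Sigma_s))
p = exp(-6.7509e+21 * 64.7 * 1e-24 / 0.18)
p = 0.088339

0.088339


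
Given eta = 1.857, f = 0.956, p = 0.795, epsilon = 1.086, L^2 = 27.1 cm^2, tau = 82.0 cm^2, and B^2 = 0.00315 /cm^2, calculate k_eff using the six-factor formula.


k_inf = eta*f*p*eps = 1.857*0.956*0.795*1.086 = 1.532734
P_TNL = 1/(1 + L^2*B^2) = 1/(1 + 27.1*0.00315) = 0.9213490
P_FNL = exp(-B^2*tau) = exp(-0.00315*82.0) = 0.7723635
k_eff = k_inf * P_TNL * P_FNL = 1.532734 * 0.9213490 * 0.7723635
k_eff = 1.0907

1.0907


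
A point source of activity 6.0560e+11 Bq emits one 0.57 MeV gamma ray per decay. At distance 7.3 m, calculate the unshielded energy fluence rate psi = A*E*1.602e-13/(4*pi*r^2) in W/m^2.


psi = A * E * 1.602e-13 / (4*pi*r^2)
psi = 6.0560e+11 * 0.57 * 1.602e-13 / (4*pi*7.3^2)
psi = 8.2579e-05 W/m^2

8.2579e-05


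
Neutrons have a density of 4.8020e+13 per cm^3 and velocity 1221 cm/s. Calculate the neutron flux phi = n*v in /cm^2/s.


phi = n * v
phi = 4.8020e+13 * 1221
phi = 5.8632e+16 /cm^2/s

5.8632e+16


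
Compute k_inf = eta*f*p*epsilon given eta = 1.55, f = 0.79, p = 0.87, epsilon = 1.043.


k_inf = eta * f * p * epsilon
k_inf = 1.55 * 0.79 * 0.87 * 1.043
k_inf = 1.1111

1.1111


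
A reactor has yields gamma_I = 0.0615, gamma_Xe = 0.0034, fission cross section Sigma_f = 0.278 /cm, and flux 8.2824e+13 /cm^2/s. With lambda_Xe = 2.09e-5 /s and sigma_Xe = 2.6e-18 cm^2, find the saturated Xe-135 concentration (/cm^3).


Xe_eq = (gamma_I + gamma_Xe) * Sigma_f * phi / (lambda_Xe + sigma_Xe * phi)
Numerator = (0.0615 + 0.0034) * 0.278 * 8.2824e+13 = 1.494327e+12
Denominator = 2.09e-5 + 2.6e-18 * 8.2824e+13 = 2.362424e-04
Xe_eq = 1.494327e+12 / 2.362424e-04 = 6.3254e+15 /cm^3

6.3254e+15


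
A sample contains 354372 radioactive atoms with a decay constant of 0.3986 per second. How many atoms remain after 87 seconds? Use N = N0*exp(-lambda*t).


N = N0 * exp(-lambda * t)
N = 354372 * exp(-0.3986 * 87)
N = 3.0825e-10

3.0825e-10


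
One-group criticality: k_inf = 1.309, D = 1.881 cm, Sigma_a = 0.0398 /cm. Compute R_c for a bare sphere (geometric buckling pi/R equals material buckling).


L^2 = D / Sigma_a = 1.881 / 0.0398 = 47.26131 cm^2
B_m^2 = (k_inf - 1) / L^2 = (1.309 - 1) / 47.26131 = 0.006538118 /cm^2
For a bare sphere: B_g = pi/R, so R_c = pi / sqrt(B_m^2)
R_c = pi / sqrt(0.006538118) = 38.853 cm

38.853


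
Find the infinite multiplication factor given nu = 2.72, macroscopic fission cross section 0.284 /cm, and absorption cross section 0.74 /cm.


k_inf = nu * Sigma_f / Sigma_a
k_inf = 2.72 * 0.284 / 0.74
k_inf = 1.0439

1.0439


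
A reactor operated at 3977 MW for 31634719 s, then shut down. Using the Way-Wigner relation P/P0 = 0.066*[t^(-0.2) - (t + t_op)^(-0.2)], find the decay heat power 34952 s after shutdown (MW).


P/P0 = 0.066 * [t^(-0.2) - (t + t_op)^(-0.2)]
P/P0 = 0.066 * [34952^(-0.2) - (34952 + 31634719)^(-0.2)]
P/P0 = 0.066 * [0.1233973 - 0.03161341] = 0.006057737
P = 3977 * 0.006057737 = 24.092 MW

24.092


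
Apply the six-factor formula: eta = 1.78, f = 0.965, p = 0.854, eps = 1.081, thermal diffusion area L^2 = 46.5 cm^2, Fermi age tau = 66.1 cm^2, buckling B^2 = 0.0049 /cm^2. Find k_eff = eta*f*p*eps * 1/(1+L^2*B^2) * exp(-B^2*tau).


k_inf = eta*f*p*eps = 1.78*0.965*0.854*1.081 = 1.585736
P_TNL = 1/(1 + L^2*B^2) = 1/(1 + 46.5*0.0049) = 0.8144317
P_FNL = exp(-B^2*tau) = exp(-0.0049*66.1) = 0.7233298
k_eff = k_inf * P_TNL * P_FNL = 1.585736 * 0.8144317 * 0.7233298
k_eff = 0.93416

0.93416


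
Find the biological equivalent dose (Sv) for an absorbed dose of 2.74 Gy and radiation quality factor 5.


H = D * Q
H = 2.74 * 5
H = 13.700 Sv

13.700


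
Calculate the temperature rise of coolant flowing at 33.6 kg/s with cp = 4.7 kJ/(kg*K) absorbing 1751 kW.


dT = Q / (m_dot * cp)
dT = 1751 / (33.6 * 4.7)
dT = 11.088 C

11.088


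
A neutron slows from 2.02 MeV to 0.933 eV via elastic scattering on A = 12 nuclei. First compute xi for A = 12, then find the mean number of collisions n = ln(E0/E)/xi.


xi = 1 + (A-1)^2/(2A)*ln((A-1)/(A+1)) = 0.1577690 (for A = 12)
n = ln(E0/E) / xi
n = ln(2.02e6 / 0.933) / 0.1577690
n = ln(2.165059e+06) / 0.1577690 = 92.464

92.464


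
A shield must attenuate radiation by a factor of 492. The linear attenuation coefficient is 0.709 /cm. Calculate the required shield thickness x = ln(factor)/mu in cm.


x = ln(factor) / mu
x = ln(492) / 0.709
x = 8.7426 cm

8.7426


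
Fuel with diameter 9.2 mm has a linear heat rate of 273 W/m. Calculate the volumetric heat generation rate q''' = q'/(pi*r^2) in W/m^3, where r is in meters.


r = D / 2 / 1000 = 9.2 / 2 / 1000 = 0.0046 m
q''' = q' / (pi * r^2)
q''' = 273 / (pi * 0.0046^2)
q''' = 4.1067e+06 W/m^3

4.1067e+06


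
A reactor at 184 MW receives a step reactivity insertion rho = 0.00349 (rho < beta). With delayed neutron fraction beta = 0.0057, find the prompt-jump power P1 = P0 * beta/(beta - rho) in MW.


P1/P0 = beta / (beta - rho)
P1/P0 = 0.0057 / (0.0057 - 0.00349) = 2.579186
P1 = 184 * 2.579186 = 474.57 MW

474.57


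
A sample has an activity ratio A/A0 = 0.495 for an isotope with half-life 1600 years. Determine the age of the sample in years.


lambda = ln(2) / t_half = ln(2) / 1600 = 4.332170e-04 /yr
t = -ln(A/A0) / lambda
t = -ln(0.495) / 4.332170e-04
t = 1623.2 yr

1623.2


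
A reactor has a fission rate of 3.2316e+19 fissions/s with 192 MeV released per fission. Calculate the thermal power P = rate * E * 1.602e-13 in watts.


P = fission_rate * E_MeV * 1.602e-13
P = 3.2316e+19 * 192 * 1.602e-13
P = 9.9399e+08 W

9.9399e+08


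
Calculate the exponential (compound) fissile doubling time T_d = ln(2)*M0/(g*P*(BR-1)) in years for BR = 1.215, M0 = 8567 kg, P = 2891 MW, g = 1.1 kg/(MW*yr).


Breeding gain G = BR - 1 = 1.215 - 1 = 0.215
Fissile production rate = g * P * G = 1.1 * 2891 * 0.215 = 683.7215 kg/yr
T_d = ln(2) * M0 / (g * P * G)
T_d = ln(2) * 8567 / 683.7215 = 8.6851 yr

8.6851


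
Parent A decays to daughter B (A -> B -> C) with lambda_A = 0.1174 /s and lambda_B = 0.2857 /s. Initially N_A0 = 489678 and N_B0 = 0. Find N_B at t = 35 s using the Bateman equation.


N_B(t) = lambda_A * N_A0 / (lambda_B - lambda_A) * [exp(-lambda_A*t) - exp(-lambda_B*t)]
exp(-0.1174*35) = 0.01642419; exp(-0.2857*35) = 4.542264e-05
N_B = 0.1174 * 489678 / (0.2857 - 0.1174) * (0.01642419 - 4.542264e-05)
N_B = 5594.7

5594.7


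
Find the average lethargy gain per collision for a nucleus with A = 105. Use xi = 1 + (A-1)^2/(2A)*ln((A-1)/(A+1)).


xi = 1 + (A-1)^2/(2A) * ln((A-1)/(A+1))
xi = 1 + (105-1)^2/(2*105) * ln((105-1)/(105 +1))
xi = 0.018927

0.018927


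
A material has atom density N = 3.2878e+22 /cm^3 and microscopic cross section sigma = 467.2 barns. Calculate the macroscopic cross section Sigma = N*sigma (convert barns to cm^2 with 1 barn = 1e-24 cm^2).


Sigma = N * sigma_barns * 1e-24
Sigma = 3.2878e+22 * 467.2 * 1e-24
Sigma = 15.361 /cm

15.361


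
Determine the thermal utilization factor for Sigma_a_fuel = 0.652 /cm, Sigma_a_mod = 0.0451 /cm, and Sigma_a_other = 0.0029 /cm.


f = Sigma_a_fuel / (Sigma_a_fuel + Sigma_a_mod + Sigma_a_other)
f = 0.652 / (0.652 + 0.0451 + 0.0029)
f = 0.93143

0.93143


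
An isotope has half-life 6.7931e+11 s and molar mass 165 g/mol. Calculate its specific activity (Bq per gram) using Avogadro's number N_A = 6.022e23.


lambda = ln(2) / t_half = ln(2) / 6.7931e+11 = 1.020369e-12 /s
SA = lambda * N_A / M
SA = 1.020369e-12 * 6.022e23 / 165
SA = 3.7240e+09 Bq/g

3.7240e+09


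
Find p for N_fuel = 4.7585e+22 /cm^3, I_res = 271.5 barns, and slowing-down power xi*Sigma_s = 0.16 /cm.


p = exp(-N * I * 1e-24 / (xi*Sigma_s))
p = exp(-4.7585e+22 * 271.5 * 1e-24 / 0.16)
p = 8.5614e-36

8.5614e-36


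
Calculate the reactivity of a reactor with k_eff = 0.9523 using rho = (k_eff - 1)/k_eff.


rho = (k_eff - 1) / k_eff
rho = (0.9523 - 1) / 0.9523
rho = -0.050089

-0.050089


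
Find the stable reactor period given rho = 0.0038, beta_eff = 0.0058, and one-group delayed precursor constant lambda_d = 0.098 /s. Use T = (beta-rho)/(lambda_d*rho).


T = (beta - rho) / (lambda_d * rho)
T = (0.0058 - 0.0038) / (0.098 * 0.0038)
T = 5.3706 s

5.3706


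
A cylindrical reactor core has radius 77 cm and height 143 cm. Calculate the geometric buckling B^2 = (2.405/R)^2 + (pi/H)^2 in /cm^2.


B^2 = (2.405/R)^2 + (pi/H)^2
B^2 = (2.405/77)^2 + (pi/143)^2
B^2 = 0.0014582 /cm^2

0.0014582


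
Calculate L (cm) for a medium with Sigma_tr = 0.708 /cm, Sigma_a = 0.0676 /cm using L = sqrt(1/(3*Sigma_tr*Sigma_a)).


D = 1 / (3 * Sigma_tr) = 1 / (3 * 0.708) = 0.4708098 cm
L = sqrt(D / Sigma_a)
L = sqrt(0.4708098 / 0.0676)
L = 2.6391 cm

2.6391


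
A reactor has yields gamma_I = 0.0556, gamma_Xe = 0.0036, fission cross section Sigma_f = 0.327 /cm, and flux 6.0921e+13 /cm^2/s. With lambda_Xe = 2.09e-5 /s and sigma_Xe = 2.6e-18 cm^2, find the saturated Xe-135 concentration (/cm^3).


Xe_eq = (gamma_I + gamma_Xe) * Sigma_f * phi / (lambda_Xe + sigma_Xe * phi)
Numerator = (0.0556 + 0.0036) * 0.327 * 6.0921e+13 = 1.179333e+12
Denominator = 2.09e-5 + 2.6e-18 * 6.0921e+13 = 1.792946e-04
Xe_eq = 1.179333e+12 / 1.792946e-04 = 6.5776e+15 /cm^3

6.5776e+15


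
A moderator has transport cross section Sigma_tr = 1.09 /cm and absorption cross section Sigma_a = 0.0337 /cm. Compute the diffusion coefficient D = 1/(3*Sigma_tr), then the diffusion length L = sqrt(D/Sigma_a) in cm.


D = 1 / (3 * Sigma_tr) = 1 / (3 * 1.09) = 0.3058104 cm
L = sqrt(D / Sigma_a)
L = sqrt(0.3058104 / 0.0337)
L = 3.0124 cm

3.0124


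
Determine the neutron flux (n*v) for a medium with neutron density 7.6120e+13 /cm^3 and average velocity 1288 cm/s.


phi = n * v
phi = 7.6120e+13 * 1288
phi = 9.8043e+16 /cm^2/s

9.8043e+16


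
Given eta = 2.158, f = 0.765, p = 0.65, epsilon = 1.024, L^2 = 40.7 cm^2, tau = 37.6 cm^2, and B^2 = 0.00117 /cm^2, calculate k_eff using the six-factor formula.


k_inf = eta*f*p*eps = 2.158*0.765*0.65*1.024 = 1.098819
P_TNL = 1/(1 + L^2*B^2) = 1/(1 + 40.7*0.00117) = 0.9545455
P_FNL = exp(-B^2*tau) = exp(-0.00117*37.6) = 0.9569616
k_eff = k_inf * P_TNL * P_FNL = 1.098819 * 0.9545455 * 0.9569616
k_eff = 1.0037

1.0037


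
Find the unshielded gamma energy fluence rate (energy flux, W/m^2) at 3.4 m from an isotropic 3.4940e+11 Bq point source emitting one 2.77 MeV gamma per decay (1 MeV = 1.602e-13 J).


psi = A * E * 1.602e-13 / (4*pi*r^2)
psi = 3.4940e+11 * 2.77 * 1.602e-13 / (4*pi*3.4^2)
psi = 0.0010673 W/m^2

0.0010673


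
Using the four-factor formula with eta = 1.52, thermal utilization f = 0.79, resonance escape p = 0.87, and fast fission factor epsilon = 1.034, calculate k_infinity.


k_inf = eta * f * p * epsilon
k_inf = 1.52 * 0.79 * 0.87 * 1.034
k_inf = 1.0802

1.0802


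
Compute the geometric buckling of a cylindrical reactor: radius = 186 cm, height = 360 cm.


B^2 = (2.405/R)^2 + (pi/H)^2
B^2 = (2.405/186)^2 + (pi/360)^2
B^2 = 2.4334e-04 /cm^2

2.4334e-04


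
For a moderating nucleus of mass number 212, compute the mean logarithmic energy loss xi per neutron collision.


xi = 1 + (A-1)^2/(2A) * ln((A-1)/(A+1))
xi = 1 + (212-1)^2/(2*212) * ln((212-1)/(212 +1))
xi = 0.0094044

0.0094044


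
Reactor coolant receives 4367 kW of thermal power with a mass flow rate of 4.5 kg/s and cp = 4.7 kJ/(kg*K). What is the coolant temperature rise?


dT = Q / (m_dot * cp)
dT = 4367 / (4.5 * 4.7)
dT = 206.48 C

206.48


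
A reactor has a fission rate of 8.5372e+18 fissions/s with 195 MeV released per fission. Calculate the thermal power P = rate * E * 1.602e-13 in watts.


P = fission_rate * E_MeV * 1.602e-13
P = 8.5372e+18 * 195 * 1.602e-13
P = 2.6669e+08 W

2.6669e+08


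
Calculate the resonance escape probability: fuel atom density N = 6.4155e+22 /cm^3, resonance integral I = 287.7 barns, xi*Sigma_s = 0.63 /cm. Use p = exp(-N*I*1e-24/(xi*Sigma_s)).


p = exp(-N * I * 1e-24 / (xi*Sigma_s))
p = exp(-6.4155e+22 * 287.7 * 1e-24 / 0.63)
p = 1.8892e-13

1.8892e-13


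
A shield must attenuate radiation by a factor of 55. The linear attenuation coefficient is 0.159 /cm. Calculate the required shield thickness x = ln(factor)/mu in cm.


x = ln(factor) / mu
x = ln(55) / 0.159
x = 25.203 cm

25.203


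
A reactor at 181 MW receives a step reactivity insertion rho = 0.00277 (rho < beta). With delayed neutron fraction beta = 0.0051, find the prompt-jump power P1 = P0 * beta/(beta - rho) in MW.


P1/P0 = beta / (beta - rho)
P1/P0 = 0.0051 / (0.0051 - 0.00277) = 2.188841
P1 = 181 * 2.188841 = 396.18 MW

396.18


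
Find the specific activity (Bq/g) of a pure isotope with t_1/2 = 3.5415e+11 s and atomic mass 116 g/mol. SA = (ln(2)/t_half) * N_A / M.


lambda = ln(2) / t_half = ln(2) / 3.5415e+11 = 1.957214e-12 /s
SA = lambda * N_A / M
SA = 1.957214e-12 * 6.022e23 / 116
SA = 1.0161e+10 Bq/g

1.0161e+10


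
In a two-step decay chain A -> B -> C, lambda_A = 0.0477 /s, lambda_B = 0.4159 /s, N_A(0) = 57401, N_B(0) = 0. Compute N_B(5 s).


N_B(t) = lambda_A * N_A0 / (lambda_B - lambda_A) * [exp(-lambda_A*t) - exp(-lambda_B*t)]
exp(-0.0477*5) = 0.7878087; exp(-0.4159*5) = 0.1249927
N_B = 0.0477 * 57401 / (0.4159 - 0.0477) * (0.7878087 - 0.1249927)
N_B = 4928.9

4928.9


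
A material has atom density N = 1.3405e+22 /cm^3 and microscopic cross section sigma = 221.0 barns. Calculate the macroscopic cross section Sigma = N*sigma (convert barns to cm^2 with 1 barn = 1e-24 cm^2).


Sigma = N * sigma_barns * 1e-24
Sigma = 1.3405e+22 * 221.0 * 1e-24
Sigma = 2.9625 /cm

2.9625


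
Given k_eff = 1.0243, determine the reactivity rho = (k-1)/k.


rho = (k_eff - 1) / k_eff
rho = (1.0243 - 1) / 1.0243
rho = 0.023724

0.023724


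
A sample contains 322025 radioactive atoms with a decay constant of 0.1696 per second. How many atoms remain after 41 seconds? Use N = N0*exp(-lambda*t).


N = N0 * exp(-lambda * t)
N = 322025 * exp(-0.1696 * 41)
N = 307.60

307.60


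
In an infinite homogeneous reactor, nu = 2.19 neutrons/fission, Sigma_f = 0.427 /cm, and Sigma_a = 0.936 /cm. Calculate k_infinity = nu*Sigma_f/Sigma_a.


k_inf = nu * Sigma_f / Sigma_a
k_inf = 2.19 * 0.427 / 0.936
k_inf = 0.99907

0.99907


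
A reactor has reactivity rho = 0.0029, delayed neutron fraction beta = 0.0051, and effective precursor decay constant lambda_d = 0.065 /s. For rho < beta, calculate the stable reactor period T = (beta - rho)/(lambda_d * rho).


T = (beta - rho) / (lambda_d * rho)
T = (0.0051 - 0.0029) / (0.065 * 0.0029)
T = 11.671 s

11.671


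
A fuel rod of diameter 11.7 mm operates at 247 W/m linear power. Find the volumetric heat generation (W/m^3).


r = D / 2 / 1000 = 11.7 / 2 / 1000 = 0.00585 m
q''' = q' / (pi * r^2)
q''' = 247 / (pi * 0.00585^2)
q''' = 2.2974e+06 W/m^3

2.2974e+06


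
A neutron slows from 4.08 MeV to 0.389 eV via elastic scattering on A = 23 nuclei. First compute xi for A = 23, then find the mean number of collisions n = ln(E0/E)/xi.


xi = 1 + (A-1)^2/(2A)*ln((A-1)/(A+1)) = 0.08448899 (for A = 23)
n = ln(E0/E) / xi
n = ln(4.08e6 / 0.389) / 0.08448899
n = ln(1.048843e+07) / 0.08448899 = 191.34

191.34


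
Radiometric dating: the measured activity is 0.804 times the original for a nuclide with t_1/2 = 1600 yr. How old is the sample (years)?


lambda = ln(2) / t_half = ln(2) / 1600 = 4.332170e-04 /yr
t = -ln(A/A0) / lambda
t = -ln(0.804) / 4.332170e-04
t = 503.57 yr

503.57


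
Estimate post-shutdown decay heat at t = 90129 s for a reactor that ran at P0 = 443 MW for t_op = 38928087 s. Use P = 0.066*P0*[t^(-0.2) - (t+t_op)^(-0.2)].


P/P0 = 0.066 * [t^(-0.2) - (t + t_op)^(-0.2)]
P/P0 = 0.066 * [90129^(-0.2) - (90129 + 38928087)^(-0.2)]
P/P0 = 0.066 * [0.1021003 - 0.03032121] = 0.004737420
P = 443 * 0.004737420 = 2.0987 MW

2.0987


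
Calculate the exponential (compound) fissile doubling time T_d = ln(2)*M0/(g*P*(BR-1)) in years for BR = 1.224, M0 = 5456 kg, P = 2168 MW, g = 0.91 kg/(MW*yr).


Breeding gain G = BR - 1 = 1.224 - 1 = 0.224
Fissile production rate = g * P * G = 0.91 * 2168 * 0.224 = 441.92512 kg/yr
T_d = ln(2) * M0 / (g * P * G)
T_d = ln(2) * 5456 / 441.92512 = 8.5576 yr

8.5576


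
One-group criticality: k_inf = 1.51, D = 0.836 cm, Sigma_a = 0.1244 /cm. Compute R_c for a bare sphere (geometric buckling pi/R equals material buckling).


L^2 = D / Sigma_a = 0.836 / 0.1244 = 6.720257 cm^2
B_m^2 = (k_inf - 1) / L^2 = (1.51 - 1) / 6.720257 = 0.07588995 /cm^2
For a bare sphere: B_g = pi/R, so R_c = pi / sqrt(B_m^2)
R_c = pi / sqrt(0.07588995) = 11.404 cm

11.404


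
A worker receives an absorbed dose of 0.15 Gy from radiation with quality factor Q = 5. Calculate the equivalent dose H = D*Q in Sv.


H = D * Q
H = 0.15 * 5
H = 0.75000 Sv

0.75000


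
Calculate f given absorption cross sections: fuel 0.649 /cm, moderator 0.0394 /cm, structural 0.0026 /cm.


f = Sigma_a_fuel / (Sigma_a_fuel + Sigma_a_mod + Sigma_a_other)
f = 0.649 / (0.649 + 0.0394 + 0.0026)
f = 0.93922

0.93922


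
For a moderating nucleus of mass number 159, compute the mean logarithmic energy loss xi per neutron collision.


xi = 1 + (A-1)^2/(2A) * ln((A-1)/(A+1))
xi = 1 + (159-1)^2/(2*159) * ln((159-1)/(159 +1))
xi = 0.012526

0.012526


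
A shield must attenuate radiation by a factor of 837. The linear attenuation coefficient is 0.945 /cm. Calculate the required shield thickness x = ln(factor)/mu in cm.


x = ln(factor) / mu
x = ln(837) / 0.945
x = 7.1215 cm

7.1215


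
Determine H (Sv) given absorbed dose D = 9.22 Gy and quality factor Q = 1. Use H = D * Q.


H = D * Q
H = 9.22 * 1
H = 9.2200 Sv

9.2200


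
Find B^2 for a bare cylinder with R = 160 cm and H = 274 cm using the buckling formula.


B^2 = (2.405/R)^2 + (pi/H)^2
B^2 = (2.405/160)^2 + (pi/274)^2
B^2 = 3.5740e-04 /cm^2

3.5740e-04


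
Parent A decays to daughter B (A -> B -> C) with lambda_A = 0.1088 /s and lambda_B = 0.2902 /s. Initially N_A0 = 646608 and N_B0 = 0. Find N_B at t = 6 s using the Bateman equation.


N_B(t) = lambda_A * N_A0 / (lambda_B - lambda_A) * [exp(-lambda_A*t) - exp(-lambda_B*t)]
exp(-0.1088*6) = 0.5205861; exp(-0.2902*6) = 0.1753099
N_B = 0.1088 * 646608 / (0.2902 - 0.1088) * (0.5205861 - 0.1753099)
N_B = 133906

133906


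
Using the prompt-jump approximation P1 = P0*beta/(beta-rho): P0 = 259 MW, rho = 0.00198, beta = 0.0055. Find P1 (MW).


P1/P0 = beta / (beta - rho)
P1/P0 = 0.0055 / (0.0055 - 0.00198) = 1.562500
P1 = 259 * 1.562500 = 404.69 MW

404.69


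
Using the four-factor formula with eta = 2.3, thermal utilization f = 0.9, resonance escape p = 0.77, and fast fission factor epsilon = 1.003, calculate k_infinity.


k_inf = eta * f * p * epsilon
k_inf = 2.3 * 0.9 * 0.77 * 1.003
k_inf = 1.5987

1.5987


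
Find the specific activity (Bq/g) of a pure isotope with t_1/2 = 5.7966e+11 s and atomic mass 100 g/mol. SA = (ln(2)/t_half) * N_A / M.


lambda = ln(2) / t_half = ln(2) / 5.7966e+11 = 1.195782e-12 /s
SA = lambda * N_A / M
SA = 1.195782e-12 * 6.022e23 / 100
SA = 7.2010e+09 Bq/g

7.2010e+09


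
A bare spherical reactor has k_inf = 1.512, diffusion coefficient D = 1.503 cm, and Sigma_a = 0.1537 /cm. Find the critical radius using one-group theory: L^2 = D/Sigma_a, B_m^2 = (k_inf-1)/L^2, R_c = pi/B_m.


L^2 = D / Sigma_a = 1.503 / 0.1537 = 9.778790 cm^2
B_m^2 = (k_inf - 1) / L^2 = (1.512 - 1) / 9.778790 = 0.05235822 /cm^2
For a bare sphere: B_g = pi/R, so R_c = pi / sqrt(B_m^2)
R_c = pi / sqrt(0.05235822) = 13.730 cm

13.730


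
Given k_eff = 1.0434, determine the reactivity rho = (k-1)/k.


rho = (k_eff - 1) / k_eff
rho = (1.0434 - 1) / 1.0434
rho = 0.041595

0.041595


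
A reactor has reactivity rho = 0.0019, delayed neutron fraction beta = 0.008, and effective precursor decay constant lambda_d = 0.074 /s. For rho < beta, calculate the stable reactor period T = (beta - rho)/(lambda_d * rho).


T = (beta - rho) / (lambda_d * rho)
T = (0.008 - 0.0019) / (0.074 * 0.0019)
T = 43.385 s

43.385


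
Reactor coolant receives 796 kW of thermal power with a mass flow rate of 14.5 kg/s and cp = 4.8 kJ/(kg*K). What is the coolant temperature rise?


dT = Q / (m_dot * cp)
dT = 796 / (14.5 * 4.8)
dT = 11.437 C

11.437


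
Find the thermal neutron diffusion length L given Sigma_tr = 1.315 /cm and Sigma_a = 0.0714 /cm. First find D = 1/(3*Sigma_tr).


D = 1 / (3 * Sigma_tr) = 1 / (3 * 1.315) = 0.2534854 cm
L = sqrt(D / Sigma_a)
L = sqrt(0.2534854 / 0.0714)
L = 1.8842 cm

1.8842


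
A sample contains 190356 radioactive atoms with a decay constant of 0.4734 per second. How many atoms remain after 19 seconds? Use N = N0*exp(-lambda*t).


N = N0 * exp(-lambda * t)
N = 190356 * exp(-0.4734 * 19)
N = 23.619

23.619


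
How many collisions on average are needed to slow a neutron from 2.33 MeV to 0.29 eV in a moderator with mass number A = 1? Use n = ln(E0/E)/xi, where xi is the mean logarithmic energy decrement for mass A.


xi = 1 + (A-1)^2/(2A)*ln((A-1)/(A+1)) = 1 (for A = 1)
n = ln(E0/E) / xi
n = ln(2.33e6 / 0.29) / 1
n = ln(8.034483e+06) / 1 = 15.899

15.899


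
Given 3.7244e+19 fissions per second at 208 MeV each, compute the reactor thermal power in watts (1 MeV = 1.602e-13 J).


P = fission_rate * E_MeV * 1.602e-13
P = 3.7244e+19 * 208 * 1.602e-13
P = 1.2410e+09 W

1.2410e+09


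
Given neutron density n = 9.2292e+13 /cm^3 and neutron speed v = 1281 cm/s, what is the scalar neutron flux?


phi = n * v
phi = 9.2292e+13 * 1281
phi = 1.1823e+17 /cm^2/s

1.1823e+17


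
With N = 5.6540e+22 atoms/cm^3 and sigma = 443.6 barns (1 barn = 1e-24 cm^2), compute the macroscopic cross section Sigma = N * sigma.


Sigma = N * sigma_barns * 1e-24
Sigma = 5.6540e+22 * 443.6 * 1e-24
Sigma = 25.081 /cm

25.081


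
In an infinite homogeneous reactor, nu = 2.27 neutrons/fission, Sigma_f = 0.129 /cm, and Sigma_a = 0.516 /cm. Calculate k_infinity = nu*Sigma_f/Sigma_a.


k_inf = nu * Sigma_f / Sigma_a
k_inf = 2.27 * 0.129 / 0.516
k_inf = 0.56750

0.56750


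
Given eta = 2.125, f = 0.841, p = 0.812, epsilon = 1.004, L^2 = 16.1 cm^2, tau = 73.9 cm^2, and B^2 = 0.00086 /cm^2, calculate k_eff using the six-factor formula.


k_inf = eta*f*p*eps = 2.125*0.841*0.812*1.004 = 1.456950
P_TNL = 1/(1 + L^2*B^2) = 1/(1 + 16.1*0.00086) = 0.9863431
P_FNL = exp(-B^2*tau) = exp(-0.00086*73.9) = 0.9384234
k_eff = k_inf * P_TNL * P_FNL = 1.456950 * 0.9863431 * 0.9384234
k_eff = 1.3486

1.3486


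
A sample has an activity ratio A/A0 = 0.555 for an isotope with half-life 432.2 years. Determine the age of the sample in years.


lambda = ln(2) / t_half = ln(2) / 432.2 = 0.001603765 /yr
t = -ln(A/A0) / lambda
t = -ln(0.555) / 0.001603765
t = 367.13 yr

367.13


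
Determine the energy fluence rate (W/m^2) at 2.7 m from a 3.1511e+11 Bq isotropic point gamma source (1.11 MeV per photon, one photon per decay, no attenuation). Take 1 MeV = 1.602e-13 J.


psi = A * E * 1.602e-13 / (4*pi*r^2)
psi = 3.1511e+11 * 1.11 * 1.602e-13 / (4*pi*2.7^2)
psi = 6.1166e-04 W/m^2

6.1166e-04


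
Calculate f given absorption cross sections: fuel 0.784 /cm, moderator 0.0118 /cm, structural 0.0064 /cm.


f = Sigma_a_fuel / (Sigma_a_fuel + Sigma_a_mod + Sigma_a_other)
f = 0.784 / (0.784 + 0.0118 + 0.0064)
f = 0.97731

0.97731


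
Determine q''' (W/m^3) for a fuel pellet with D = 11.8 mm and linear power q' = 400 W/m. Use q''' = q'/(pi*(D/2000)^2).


r = D / 2 / 1000 = 11.8 / 2 / 1000 = 0.0059 m
q''' = q' / (pi * r^2)
q''' = 400 / (pi * 0.0059^2)
q''' = 3.6577e+06 W/m^3

3.6577e+06


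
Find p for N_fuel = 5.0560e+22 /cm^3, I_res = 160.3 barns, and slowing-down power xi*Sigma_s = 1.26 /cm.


p = exp(-N * I * 1e-24 / (xi*Sigma_s))
p = exp(-5.0560e+22 * 160.3 * 1e-24 / 1.26)
p = 0.0016087

0.0016087


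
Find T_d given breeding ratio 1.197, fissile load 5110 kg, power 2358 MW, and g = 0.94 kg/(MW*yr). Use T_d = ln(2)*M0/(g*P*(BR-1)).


Breeding gain G = BR - 1 = 1.197 - 1 = 0.197
Fissile production rate = g * P * G = 0.94 * 2358 * 0.197 = 436.65444 kg/yr
T_d = ln(2) * M0 / (g * P * G)
T_d = ln(2) * 5110 / 436.65444 = 8.1116 yr

8.1116


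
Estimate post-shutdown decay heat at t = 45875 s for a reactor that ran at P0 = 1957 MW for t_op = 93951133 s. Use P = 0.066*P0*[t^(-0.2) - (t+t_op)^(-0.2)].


P/P0 = 0.066 * [t^(-0.2) - (t + t_op)^(-0.2)]
P/P0 = 0.066 * [45875^(-0.2) - (45875 + 93951133)^(-0.2)]
P/P0 = 0.066 * [0.1168651 - 0.02543181] = 0.006034597
P = 1957 * 0.006034597 = 11.810 MW

11.810


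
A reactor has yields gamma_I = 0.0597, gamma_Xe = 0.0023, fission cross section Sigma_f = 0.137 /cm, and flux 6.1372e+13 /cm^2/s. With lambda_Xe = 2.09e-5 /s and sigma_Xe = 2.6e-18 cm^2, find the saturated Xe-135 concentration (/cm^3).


Xe_eq = (gamma_I + gamma_Xe) * Sigma_f * phi / (lambda_Xe + sigma_Xe * phi)
Numerator = (0.0597 + 0.0023) * 0.137 * 6.1372e+13 = 5.212938e+11
Denominator = 2.09e-5 + 2.6e-18 * 6.1372e+13 = 1.804672e-04
Xe_eq = 5.212938e+11 / 1.804672e-04 = 2.8886e+15 /cm^3

2.8886e+15


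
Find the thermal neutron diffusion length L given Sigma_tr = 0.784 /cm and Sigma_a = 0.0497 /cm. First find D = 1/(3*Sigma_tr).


D = 1 / (3 * Sigma_tr) = 1 / (3 * 0.784) = 0.4251701 cm
L = sqrt(D / Sigma_a)
L = sqrt(0.4251701 / 0.0497)
L = 2.9248 cm

2.9248


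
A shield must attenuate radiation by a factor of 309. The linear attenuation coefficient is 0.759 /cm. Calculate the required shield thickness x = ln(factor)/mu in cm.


x = ln(factor) / mu
x = ln(309) / 0.759
x = 7.5538 cm

7.5538


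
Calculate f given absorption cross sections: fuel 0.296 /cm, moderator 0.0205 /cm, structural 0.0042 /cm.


f = Sigma_a_fuel / (Sigma_a_fuel + Sigma_a_mod + Sigma_a_other)
f = 0.296 / (0.296 + 0.0205 + 0.0042)
f = 0.92298

0.92298


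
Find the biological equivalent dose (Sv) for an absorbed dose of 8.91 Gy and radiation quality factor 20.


H = D * Q
H = 8.91 * 20
H = 178.20 Sv

178.20


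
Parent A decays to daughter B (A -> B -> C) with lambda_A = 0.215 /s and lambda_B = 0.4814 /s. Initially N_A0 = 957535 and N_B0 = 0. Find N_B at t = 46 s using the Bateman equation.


N_B(t) = lambda_A * N_A0 / (lambda_B - lambda_A) * [exp(-lambda_A*t) - exp(-lambda_B*t)]
exp(-0.215*46) = 5.067895e-05; exp(-0.4814*46) = 2.414400e-10
N_B = 0.215 * 957535 / (0.4814 - 0.215) * (5.067895e-05 - 2.414400e-10)
N_B = 39.164

39.164


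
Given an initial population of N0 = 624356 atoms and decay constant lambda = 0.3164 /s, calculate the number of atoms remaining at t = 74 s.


N = N0 * exp(-lambda * t)
N = 624356 * exp(-0.3164 * 74)
N = 4.2368e-05

4.2368e-05


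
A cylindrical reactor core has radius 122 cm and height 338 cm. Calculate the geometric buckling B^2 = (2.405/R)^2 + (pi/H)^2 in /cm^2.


B^2 = (2.405/R)^2 + (pi/H)^2
B^2 = (2.405/122)^2 + (pi/338)^2
B^2 = 4.7500e-04 /cm^2

4.7500e-04


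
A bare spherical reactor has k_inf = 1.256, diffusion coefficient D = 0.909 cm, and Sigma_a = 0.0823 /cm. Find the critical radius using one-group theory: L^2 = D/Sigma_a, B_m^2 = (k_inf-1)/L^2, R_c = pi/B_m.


L^2 = D / Sigma_a = 0.909 / 0.0823 = 11.04496 cm^2
B_m^2 = (k_inf - 1) / L^2 = (1.256 - 1) / 11.04496 = 0.02317799 /cm^2
For a bare sphere: B_g = pi/R, so R_c = pi / sqrt(B_m^2)
R_c = pi / sqrt(0.02317799) = 20.635 cm

20.635


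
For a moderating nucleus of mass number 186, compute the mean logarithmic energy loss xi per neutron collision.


xi = 1 + (A-1)^2/(2A) * ln((A-1)/(A+1))
xi = 1 + (186-1)^2/(2*186) * ln((186-1)/(186 +1))
xi = 0.010714

0.010714


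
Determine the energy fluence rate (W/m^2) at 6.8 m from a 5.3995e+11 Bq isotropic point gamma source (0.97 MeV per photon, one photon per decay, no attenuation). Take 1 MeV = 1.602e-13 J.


psi = A * E * 1.602e-13 / (4*pi*r^2)
psi = 5.3995e+11 * 0.97 * 1.602e-13 / (4*pi*6.8^2)
psi = 1.4440e-04 W/m^2

1.4440e-04


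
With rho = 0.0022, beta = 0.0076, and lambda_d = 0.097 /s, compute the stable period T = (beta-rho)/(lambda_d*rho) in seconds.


T = (beta - rho) / (lambda_d * rho)
T = (0.0076 - 0.0022) / (0.097 * 0.0022)
T = 25.305 s

25.305


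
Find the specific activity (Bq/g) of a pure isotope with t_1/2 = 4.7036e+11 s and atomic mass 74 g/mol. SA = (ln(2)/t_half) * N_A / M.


lambda = ln(2) / t_half = ln(2) / 4.7036e+11 = 1.473652e-12 /s
SA = lambda * N_A / M
SA = 1.473652e-12 * 6.022e23 / 74
SA = 1.1992e+10 Bq/g

1.1992e+10


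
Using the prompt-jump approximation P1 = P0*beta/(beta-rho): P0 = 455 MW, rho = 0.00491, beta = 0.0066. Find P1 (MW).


P1/P0 = beta / (beta - rho)
P1/P0 = 0.0066 / (0.0066 - 0.00491) = 3.905325
P1 = 455 * 3.905325 = 1776.9 MW

1776.9


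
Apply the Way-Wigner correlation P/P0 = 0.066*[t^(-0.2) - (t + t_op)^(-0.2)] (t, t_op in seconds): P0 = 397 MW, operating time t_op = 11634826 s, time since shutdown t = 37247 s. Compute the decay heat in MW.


P/P0 = 0.066 * [t^(-0.2) - (t + t_op)^(-0.2)]
P/P0 = 0.066 * [37247^(-0.2) - (37247 + 11634826)^(-0.2)]
P/P0 = 0.066 * [0.1218377 - 0.03859850] = 0.005493787
P = 397 * 0.005493787 = 2.1810 MW

2.1810


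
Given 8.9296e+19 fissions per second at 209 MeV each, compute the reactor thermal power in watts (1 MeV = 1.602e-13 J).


P = fission_rate * E_MeV * 1.602e-13
P = 8.9296e+19 * 209 * 1.602e-13
P = 2.9898e+09 W

2.9898e+09


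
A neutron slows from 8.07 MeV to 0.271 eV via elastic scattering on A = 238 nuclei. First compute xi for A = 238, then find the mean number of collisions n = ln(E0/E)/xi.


xi = 1 + (A-1)^2/(2A)*ln((A-1)/(A+1)) = 0.008379872 (for A = 238)
n = ln(E0/E) / xi
n = ln(8.07e6 / 0.271) / 0.008379872
n = ln(2.977860e+07) / 0.008379872 = 2053.6

2053.6


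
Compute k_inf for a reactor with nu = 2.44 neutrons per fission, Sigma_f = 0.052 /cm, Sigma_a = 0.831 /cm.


k_inf = nu * Sigma_f / Sigma_a
k_inf = 2.44 * 0.052 / 0.831
k_inf = 0.15268

0.15268


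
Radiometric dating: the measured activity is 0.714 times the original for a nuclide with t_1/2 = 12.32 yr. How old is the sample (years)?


lambda = ln(2) / t_half = ln(2) / 12.32 = 0.05626195 /yr
t = -ln(A/A0) / lambda
t = -ln(0.714) / 0.05626195
t = 5.9876 yr

5.9876


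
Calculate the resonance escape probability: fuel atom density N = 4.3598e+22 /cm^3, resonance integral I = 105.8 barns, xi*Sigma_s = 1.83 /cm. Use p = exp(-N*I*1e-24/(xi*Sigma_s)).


p = exp(-N * I * 1e-24 / (xi*Sigma_s))
p = exp(-4.3598e+22 * 105.8 * 1e-24 / 1.83)
p = 0.080413

0.080413


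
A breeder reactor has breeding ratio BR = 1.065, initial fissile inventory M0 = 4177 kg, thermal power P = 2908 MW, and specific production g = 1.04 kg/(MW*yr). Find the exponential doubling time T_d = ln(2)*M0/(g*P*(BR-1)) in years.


Breeding gain G = BR - 1 = 1.065 - 1 = 0.065
Fissile production rate = g * P * G = 1.04 * 2908 * 0.065 = 196.5808 kg/yr
T_d = ln(2) * M0 / (g * P * G)
T_d = ln(2) * 4177 / 196.5808 = 14.728 yr

14.728


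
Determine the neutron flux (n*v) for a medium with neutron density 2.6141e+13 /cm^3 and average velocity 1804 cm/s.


phi = n * v
phi = 2.6141e+13 * 1804
phi = 4.7158e+16 /cm^2/s

4.7158e+16


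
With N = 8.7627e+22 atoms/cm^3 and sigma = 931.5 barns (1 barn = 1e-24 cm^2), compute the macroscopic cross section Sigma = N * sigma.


Sigma = N * sigma_barns * 1e-24
Sigma = 8.7627e+22 * 931.5 * 1e-24
Sigma = 81.625 /cm

81.625


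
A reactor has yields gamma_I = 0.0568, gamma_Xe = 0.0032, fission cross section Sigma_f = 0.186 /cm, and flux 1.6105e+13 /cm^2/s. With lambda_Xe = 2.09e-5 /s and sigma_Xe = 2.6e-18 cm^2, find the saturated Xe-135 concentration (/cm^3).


Xe_eq = (gamma_I + gamma_Xe) * Sigma_f * phi / (lambda_Xe + sigma_Xe * phi)
Numerator = (0.0568 + 0.0032) * 0.186 * 1.6105e+13 = 1.797318e+11
Denominator = 2.09e-5 + 2.6e-18 * 1.6105e+13 = 6.277300e-05
Xe_eq = 1.797318e+11 / 6.277300e-05 = 2.8632e+15 /cm^3

2.8632e+15
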